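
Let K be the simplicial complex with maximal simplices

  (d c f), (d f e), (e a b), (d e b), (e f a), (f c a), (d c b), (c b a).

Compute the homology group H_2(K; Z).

H_2 = Z.

Take the total order a < b < c < d < e < f on the vertex set. Then K (dimension 2) consists of the simplices:

  0-simplices (6): a, b, c, d, e, f
  1-simplices (12): ab, ac, ae, af, bc, bd, be, cd, cf, de, df, ef
  2-simplices (8): abc, abe, acf, aef, bcd, bde, cdf, def

giving chain groups C_0 ≅ Z^6, C_1 ≅ Z^12, C_2 ≅ Z^8.

The boundary map ∂_1: C_1 → C_0 is given by ∂[p,q] = [q] − [p]. For instance
  ∂cf = f − c.
As a 6×12 matrix over Z this has rank 5, with invariant factors (1,1,1,1,1).

Boundary ∂_2: C_2 → C_1 acts by ∂[p,q,r] = [q,r] − [p,r] + [p,q]. For instance
  ∂abe = be − ae + ab,
  ∂aef = ef − af + ae.
The resulting 12×8 matrix has rank 7, and its Smith normal form has invariant factors (1,1,1,1,1,1,1).

Reading off H_k = ker ∂_k / im ∂_{k+1}:

  H_2: rank ker ∂_2 − rank ∂_3 = (8 − 7) − 0 = 1, and there is no ∂_3, so H_2 ≅ Z.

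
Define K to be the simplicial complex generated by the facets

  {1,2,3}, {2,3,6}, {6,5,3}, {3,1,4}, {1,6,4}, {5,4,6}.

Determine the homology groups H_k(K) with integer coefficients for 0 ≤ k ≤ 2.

H_0 ≅ Z,  H_1 ≅ Z,  H_2 = 0.

K has 6 vertices, 12 edges, 6 triangles.
rank ∂_0 = 0, rank ∂_1 = 5 ⇒ b_0 = 6 − 0 − 5 = 1; all invariant factors of ∂_1 are 1 so no torsion. So H_0 ≅ Z.
rank ∂_1 = 5, rank ∂_2 = 6 ⇒ b_1 = 12 − 5 − 6 = 1; all invariant factors of ∂_2 are 1 so no torsion. So H_1 ≅ Z.
rank ∂_2 = 6, rank ∂_3 = 0 ⇒ b_2 = 6 − 6 − 0 = 0. So H_2 ≅ 0.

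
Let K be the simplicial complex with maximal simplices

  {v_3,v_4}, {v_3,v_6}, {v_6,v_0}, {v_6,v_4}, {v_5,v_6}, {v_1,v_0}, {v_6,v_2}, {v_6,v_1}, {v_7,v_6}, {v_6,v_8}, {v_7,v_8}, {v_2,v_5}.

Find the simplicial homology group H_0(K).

K has 9 vertices, 12 edges.
rank ∂_0 = 0, rank ∂_1 = 8 ⇒ b_0 = 9 − 0 − 8 = 1; all invariant factors of ∂_1 are 1 so no torsion. So H_0 ≅ Z.

H_0 = Z.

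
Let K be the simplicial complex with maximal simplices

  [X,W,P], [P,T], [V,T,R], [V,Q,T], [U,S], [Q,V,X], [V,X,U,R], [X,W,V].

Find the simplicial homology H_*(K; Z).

H_0 ≅ Z,  H_1 ≅ Z,  H_2 = 0,  H_3 = 0.

Take the total order P < Q < R < S < T < U < V < W < X on the vertex set. Then K (dimension 3) consists of the simplices:

  0-simplices (9): P, Q, R, S, T, U, V, W, X
  1-simplices (17): PT, PW, PX, QT, QV, QX, RT, RU, RV, RX, SU, TV, UV, UX, VW, VX, WX
  2-simplices (9): PWX, QTV, QVX, RTV, RUV, RUX, RVX, UVX, VWX
  3-simplices (1): RUVX

Hence C_0 ≅ Z^9, C_1 ≅ Z^17, C_2 ≅ Z^9, C_3 ≅ Z^1.

The boundary map ∂_1: C_1 → C_0 sends each edge [p,q] (with p < q) to q − p. For instance
  ∂PW = W − P.
This gives a 9×17 integer matrix of rank 8; reducing to Smith normal form yields diagonal entries (1,1,1,1,1,1,1,1).

∂_2: C_2 → C_1 maps a triangle to the signed sum of its edges. For instance
  ∂QTV = TV − QV + QT,
  ∂RUX = UX − RX + RU.
This gives a 17×9 integer matrix of rank 8; reducing to Smith normal form yields diagonal entries (1,1,1,1,1,1,1,1).

∂_3: C_3 → C_2 sends each 3-simplex σ to the alternating sum Σ_i (−1)^i (σ with its i-th vertex removed). For instance
  ∂RUVX = UVX − RVX + RUX − RUV.
The 9×1 boundary matrix has rank 1 and Smith normal form diag(1).

Computing H_k = (kernel of ∂_k) / (image of ∂_{k+1}):

  H_0: rank C_0 − rank ∂_1 = 9 − 8 = 1, and the invariant factors of ∂_1 are all 1, so H_0 = Z.
  H_1: rank ker ∂_1 − rank ∂_2 = (17 − 8) − 8 = 1, and the invariant factors of ∂_2 are all 1, so H_1 = Z.
  H_2: rank ker ∂_2 − rank ∂_3 = (9 − 8) − 1 = 0, and the invariant factors of ∂_3 are all 1, so H_2 = 0.
  H_3: rank ker ∂_3 − rank ∂_4 = (1 − 1) − 0 = 0, and there is no ∂_4, so H_3 = 0.

As a check, the Euler characteristic is 9 − 17 + 9 − 1 = 0, which agrees with 1 − 1 + 0 − 0 = 0.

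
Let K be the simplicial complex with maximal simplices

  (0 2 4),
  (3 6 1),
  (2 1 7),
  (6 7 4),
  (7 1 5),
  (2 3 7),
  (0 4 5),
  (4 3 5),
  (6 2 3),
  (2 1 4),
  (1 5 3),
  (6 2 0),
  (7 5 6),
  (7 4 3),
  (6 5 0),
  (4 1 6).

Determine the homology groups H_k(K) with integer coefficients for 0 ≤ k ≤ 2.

Fix the vertex order 0 < 1 < 2 < 3 < 4 < 5 < 6 < 7 and write every simplex with vertices in increasing order. Then dim K = 2 and the simplices of K are:

  0-simplices (8): [0], [1], [2], [3], [4], [5], [6], [7]
  1-simplices (24): (24 of them)
  2-simplices (16): [0,2,4], [0,2,6], [0,4,5], [0,5,6], [1,2,4], [1,2,7], [1,3,5], [1,3,6], [1,4,6], [1,5,7], [2,3,6], [2,3,7], [3,4,5], [3,4,7], [4,6,7], [5,6,7]

so the chain groups are C_0 ≅ Z^8, C_1 ≅ Z^24, C_2 ≅ Z^16.

Boundary ∂_1: C_1 → C_0 sends each edge [p,q] (with p < q) to q − p.
This gives a 8×24 integer matrix of rank 7; reducing to Smith normal form yields diagonal entries (1,1,1,1,1,1,1).

∂_2: C_2 → C_1 sends each 2-simplex [p,q,r] to [q,r] − [p,r] + [p,q]. For instance
  ∂[0,2,6] = [2,6] − [0,6] + [0,2],
  ∂[1,4,6] = [4,6] − [1,6] + [1,4].
The resulting 24×16 matrix has rank 15, and its Smith normal form has invariant factors (1,1,1,1,1,1,1,1,1,1,1,1,1,1,1).

Computing H_k = (kernel of ∂_k) / (image of ∂_{k+1}):

  H_0: rank C_0 − rank ∂_1 = 8 − 7 = 1, and the invariant factors of ∂_1 are all 1, so H_0 ≅ Z.
  H_1: rank ker ∂_1 − rank ∂_2 = (24 − 7) − 15 = 2, and the invariant factors of ∂_2 are all 1, so H_1 ≅ Z^2.
  H_2: rank ker ∂_2 − rank ∂_3 = (16 − 15) − 0 = 1, and there is no ∂_3, so H_2 ≅ Z.

As a check, the Euler characteristic is 8 − 24 + 16 = 0, which agrees with 1 − 2 + 1 = 0.

H_0 = Z,  H_1 = Z^2,  H_2 = Z.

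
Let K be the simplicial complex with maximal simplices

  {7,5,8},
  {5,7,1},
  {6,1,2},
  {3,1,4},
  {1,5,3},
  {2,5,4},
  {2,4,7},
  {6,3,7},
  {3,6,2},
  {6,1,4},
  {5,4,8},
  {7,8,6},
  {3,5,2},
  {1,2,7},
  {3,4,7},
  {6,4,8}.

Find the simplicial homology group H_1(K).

Take the total order 1 < 2 < 3 < 4 < 5 < 6 < 7 < 8 on the vertex set. Then K (dimension 2) consists of the simplices:

  0-simplices (8): [1], [2], [3], [4], [5], [6], [7], [8]
  1-simplices (24): (24 of them)
  2-simplices (16): [1,2,6], [1,2,7], [1,3,4], [1,3,5], [1,4,6], [1,5,7], [2,3,5], [2,3,6], [2,4,5], [2,4,7], [3,4,7], [3,6,7], [4,5,8], [4,6,8], [5,7,8], [6,7,8]

Hence C_0 ≅ Z^8, C_1 ≅ Z^24, C_2 ≅ Z^16.

Boundary ∂_1: C_1 → C_0 maps an edge to its endpoints' difference, ∂[p,q] = q − p.
The 8×24 boundary matrix has rank 7 and Smith normal form diag(1,1,1,1,1,1,1).

Boundary ∂_2: C_2 → C_1 acts by ∂[p,q,r] = [q,r] − [p,r] + [p,q]. For instance
  ∂[1,2,6] = [2,6] − [1,6] + [1,2],
  ∂[4,5,8] = [5,8] − [4,8] + [4,5].
The 24×16 boundary matrix has rank 15 and Smith normal form diag(1,1,1,1,1,1,1,1,1,1,1,1,1,1,1).

Now H_k = ker ∂_k / im ∂_{k+1}, so:

  H_1: rank ker ∂_1 − rank ∂_2 = (24 − 7) − 15 = 2, and the invariant factors of ∂_2 are all 1, so H_1 ≅ Z^2.

(K is a triangulation of the torus T^2.)

H_1 ≅ Z^2.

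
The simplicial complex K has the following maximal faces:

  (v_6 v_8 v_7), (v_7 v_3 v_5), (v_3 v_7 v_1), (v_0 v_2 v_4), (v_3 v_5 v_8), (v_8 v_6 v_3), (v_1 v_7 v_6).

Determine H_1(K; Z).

H_1 ≅ Z.

We work with the vertex ordering v_0 < v_1 < v_2 < v_3 < v_4 < v_5 < v_6 < v_7 < v_8. The simplices of K, each written with vertices in increasing order, are:

  0-simplices (9): [v_0], [v_1], [v_2], [v_3], [v_4], [v_5], [v_6], [v_7], [v_8]
  1-simplices (15): (15 of them)
  2-simplices (7): [v_0,v_2,v_4], [v_1,v_3,v_7], [v_1,v_6,v_7], [v_3,v_5,v_7], [v_3,v_5,v_8], [v_3,v_6,v_8], [v_6,v_7,v_8]

so the chain groups are C_0 ≅ Z^9, C_1 ≅ Z^15, C_2 ≅ Z^7.

The boundary map ∂_1: C_1 → C_0 maps an edge to its endpoints' difference, ∂[p,q] = q − p.
The 9×15 boundary matrix has rank 7 and Smith normal form diag(1,1,1,1,1,1,1).

Boundary ∂_2: C_2 → C_1 acts by ∂[p,q,r] = [q,r] − [p,r] + [p,q]. For instance
  ∂[v_1,v_3,v_7] = [v_3,v_7] − [v_1,v_7] + [v_1,v_3],
  ∂[v_6,v_7,v_8] = [v_7,v_8] − [v_6,v_8] + [v_6,v_7].
The resulting 15×7 matrix has rank 7, and its Smith normal form has invariant factors (1,1,1,1,1,1,1).

Reading off H_k = ker ∂_k / im ∂_{k+1}:

  H_1: rank ker ∂_1 − rank ∂_2 = (15 − 7) − 7 = 1, and the invariant factors of ∂_2 are all 1, so H_1 = Z.

(K is a triangulation of the disjoint union of the 2-simplex and the cylinder S^1 x I.)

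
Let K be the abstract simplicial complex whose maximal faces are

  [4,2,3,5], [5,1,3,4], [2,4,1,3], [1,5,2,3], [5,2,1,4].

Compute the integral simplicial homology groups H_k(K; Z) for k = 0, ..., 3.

Take the total order 1 < 2 < 3 < 4 < 5 on the vertex set. Then K (dimension 3) consists of the simplices:

  0-simplices (5): [1], [2], [3], [4], [5]
  1-simplices (10): [1,2], [1,3], [1,4], [1,5], [2,3], [2,4], [2,5], [3,4], [3,5], [4,5]
  2-simplices (10): [1,2,3], [1,2,4], [1,2,5], [1,3,4], [1,3,5], [1,4,5], [2,3,4], [2,3,5], [2,4,5], [3,4,5]
  3-simplices (5): [1,2,3,4], [1,2,3,5], [1,2,4,5], [1,3,4,5], [2,3,4,5]

giving chain groups C_0 ≅ Z^5, C_1 ≅ Z^10, C_2 ≅ Z^10, C_3 ≅ Z^5.

Boundary ∂_1: C_1 → C_0 maps an edge to its endpoints' difference, ∂[p,q] = q − p. For instance
  ∂[4,5] = [5] − [4].
This gives a 5×10 integer matrix of rank 4; reducing to Smith normal form yields diagonal entries (1,1,1,1).

∂_2: C_2 → C_1 maps a triangle to the signed sum of its edges. For instance
  ∂[1,3,5] = [3,5] − [1,5] + [1,3],
  ∂[1,2,4] = [2,4] − [1,4] + [1,2].
This gives a 10×10 integer matrix of rank 6; reducing to Smith normal form yields diagonal entries (1,1,1,1,1,1).

Boundary ∂_3: C_3 → C_2 sends each 3-simplex σ to the alternating sum Σ_i (−1)^i (σ with its i-th vertex removed). For instance
  ∂[1,2,3,4] = [2,3,4] − [1,3,4] + [1,2,4] − [1,2,3],
  ∂[1,3,4,5] = [3,4,5] − [1,4,5] + [1,3,5] − [1,3,4].
The resulting 10×5 matrix has rank 4, and its Smith normal form has invariant factors (1,1,1,1).

Now H_k = ker ∂_k / im ∂_{k+1}, so:

  H_0: rank C_0 − rank ∂_1 = 5 − 4 = 1, and the invariant factors of ∂_1 are all 1, so H_0 ≅ Z.
  H_1: rank ker ∂_1 − rank ∂_2 = (10 − 4) − 6 = 0, and the invariant factors of ∂_2 are all 1, so H_1 ≅ 0.
  H_2: rank ker ∂_2 − rank ∂_3 = (10 − 6) − 4 = 0, and the invariant factors of ∂_3 are all 1, so H_2 ≅ 0.
  H_3: rank ker ∂_3 − rank ∂_4 = (5 − 4) − 0 = 1, and there is no ∂_4, so H_3 ≅ Z.

H_0 = Z,  H_1 = 0,  H_2 = 0,  H_3 = Z.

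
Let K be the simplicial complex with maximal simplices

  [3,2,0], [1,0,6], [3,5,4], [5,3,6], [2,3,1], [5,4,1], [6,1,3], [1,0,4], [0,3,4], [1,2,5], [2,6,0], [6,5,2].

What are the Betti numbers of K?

b_0 = 1, b_1 = 0, b_2 = 0.

Take the total order 0 < 1 < 2 < 3 < 4 < 5 < 6 on the vertex set. Then K (dimension 2) consists of the simplices:

  0-simplices (7): [0], [1], [2], [3], [4], [5], [6]
  1-simplices (18): [0,1], [0,2], [0,3], [0,4], [0,6], [1,2], [1,3], [1,4], [1,5], [1,6], [2,3], [2,5], [2,6], [3,4], [3,5], [3,6], [4,5], [5,6]
  2-simplices (12): [0,1,4], [0,1,6], [0,2,3], [0,2,6], [0,3,4], [1,2,3], [1,2,5], [1,3,6], [1,4,5], [2,5,6], [3,4,5], [3,5,6]

giving chain groups C_0 ≅ Z^7, C_1 ≅ Z^18, C_2 ≅ Z^12.

Boundary ∂_1: C_1 → C_0 sends each edge [p,q] (with p < q) to q − p. For instance
  ∂[3,4] = [4] − [3].
As a 7×18 matrix over Z this has rank 6, with invariant factors (1,1,1,1,1,1).

∂_2: C_2 → C_1 sends each 2-simplex [p,q,r] to [q,r] − [p,r] + [p,q]. For instance
  ∂[0,2,3] = [2,3] − [0,3] + [0,2],
  ∂[1,2,5] = [2,5] − [1,5] + [1,2].
As a 18×12 matrix over Z this has rank 12, with invariant factors (1,1,1,1,1,1,1,1,1,1,1,2).

Computing H_k = (kernel of ∂_k) / (image of ∂_{k+1}):

  H_0: rank C_0 − rank ∂_1 = 7 − 6 = 1, and the invariant factors of ∂_1 are all 1, so H_0 = Z.
  H_1: rank ker ∂_1 − rank ∂_2 = (18 − 6) − 12 = 0, and ∂_2 has invariant factor 2 > 1, so H_1 = Z/2Z.
  H_2: rank ker ∂_2 − rank ∂_3 = (12 − 12) − 0 = 0, and there is no ∂_3, so H_2 = 0.

As a check, the Euler characteristic is 7 − 18 + 12 = 1, which agrees with 1 − 0 + 0 = 1.
(K is a triangulation of the real projective plane RP^2.)

Hence the Betti numbers are b_0 = 1, b_1 = 0, b_2 = 0.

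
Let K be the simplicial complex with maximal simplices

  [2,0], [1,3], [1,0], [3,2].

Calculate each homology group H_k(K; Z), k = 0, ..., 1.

K has 4 vertices, 4 edges.
rank ∂_0 = 0, rank ∂_1 = 3 ⇒ b_0 = 4 − 0 − 3 = 1; all invariant factors of ∂_1 are 1 so no torsion. So H_0 = Z.
rank ∂_1 = 3, rank ∂_2 = 0 ⇒ b_1 = 4 − 3 − 0 = 1. So H_1 = Z.

H_0 = Z,  H_1 = Z.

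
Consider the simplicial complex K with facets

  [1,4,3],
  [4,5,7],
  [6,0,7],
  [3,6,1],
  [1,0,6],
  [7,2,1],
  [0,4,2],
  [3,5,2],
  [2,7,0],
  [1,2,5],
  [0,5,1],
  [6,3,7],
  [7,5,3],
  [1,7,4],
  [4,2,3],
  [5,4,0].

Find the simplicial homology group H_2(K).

H_2 ≅ Z.

Fix the vertex order 0 < 1 < 2 < 3 < 4 < 5 < 6 < 7 and write every simplex with vertices in increasing order. Then dim K = 2 and the simplices of K are:

  0-simplices (8): [0], [1], [2], [3], [4], [5], [6], [7]
  1-simplices (24): (24 of them)
  2-simplices (16): [0,1,5], [0,1,6], [0,2,4], [0,2,7], [0,4,5], [0,6,7], [1,2,5], [1,2,7], [1,3,4], [1,3,6], [1,4,7], [2,3,4], [2,3,5], [3,5,7], [3,6,7], [4,5,7]

Hence C_0 ≅ Z^8, C_1 ≅ Z^24, C_2 ≅ Z^16.

∂_1: C_1 → C_0 sends each edge [p,q] (with p < q) to q − p. For instance
  ∂[2,7] = [7] − [2].
This gives a 8×24 integer matrix of rank 7; reducing to Smith normal form yields diagonal entries (1,1,1,1,1,1,1).

The boundary map ∂_2: C_2 → C_1 acts by ∂[p,q,r] = [q,r] − [p,r] + [p,q]. For instance
  ∂[0,2,7] = [2,7] − [0,7] + [0,2],
  ∂[0,1,5] = [1,5] − [0,5] + [0,1].
This gives a 24×16 integer matrix of rank 15; reducing to Smith normal form yields diagonal entries (1,1,1,1,1,1,1,1,1,1,1,1,1,1,1).

From H_k ≅ ker(∂_k) / im(∂_{k+1}) we obtain:

  H_2: rank ker ∂_2 − rank ∂_3 = (16 − 15) − 0 = 1, and there is no ∂_3, so H_2 = Z.

(K is a triangulation of the torus T^2.)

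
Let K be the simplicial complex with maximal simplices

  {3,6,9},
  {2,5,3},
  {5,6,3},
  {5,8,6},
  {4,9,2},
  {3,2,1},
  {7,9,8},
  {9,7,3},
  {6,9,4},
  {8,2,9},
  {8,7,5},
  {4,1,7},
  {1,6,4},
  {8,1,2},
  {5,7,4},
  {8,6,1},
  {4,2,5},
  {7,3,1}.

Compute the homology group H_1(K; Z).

H_1 ≅ Z^2.

Order the vertices as 1 < 2 < 3 < 4 < 5 < 6 < 7 < 8 < 9. Listing each simplex with vertices in this order, K has dimension 2 with simplices:

  0-simplices (9): [1], [2], [3], [4], [5], [6], [7], [8], [9]
  1-simplices (27): (27 of them)
  2-simplices (18): [1,2,3], [1,2,8], [1,3,7], [1,4,6], [1,4,7], [1,6,8], [2,3,5], [2,4,5], [2,4,9], [2,8,9], [3,5,6], [3,6,9], [3,7,9], [4,5,7], [4,6,9], [5,6,8], [5,7,8], [7,8,9]

giving chain groups C_0 ≅ Z^9, C_1 ≅ Z^27, C_2 ≅ Z^18.

Boundary ∂_1: C_1 → C_0 sends each edge [p,q] (with p < q) to q − p.
The 9×27 boundary matrix has rank 8 and Smith normal form diag(1,1,1,1,1,1,1,1).

∂_2: C_2 → C_1 sends each 2-simplex [p,q,r] to [q,r] − [p,r] + [p,q]. For instance
  ∂[3,6,9] = [6,9] − [3,9] + [3,6],
  ∂[1,4,6] = [4,6] − [1,6] + [1,4].
The resulting 27×18 matrix has rank 17, and its Smith normal form has invariant factors (1,1,1,1,1,1,1,1,1,1,1,1,1,1,1,1,1).

Now H_k = ker ∂_k / im ∂_{k+1}, so:

  H_1: rank ker ∂_1 − rank ∂_2 = (27 − 8) − 17 = 2, and the invariant factors of ∂_2 are all 1, so H_1 = Z^2.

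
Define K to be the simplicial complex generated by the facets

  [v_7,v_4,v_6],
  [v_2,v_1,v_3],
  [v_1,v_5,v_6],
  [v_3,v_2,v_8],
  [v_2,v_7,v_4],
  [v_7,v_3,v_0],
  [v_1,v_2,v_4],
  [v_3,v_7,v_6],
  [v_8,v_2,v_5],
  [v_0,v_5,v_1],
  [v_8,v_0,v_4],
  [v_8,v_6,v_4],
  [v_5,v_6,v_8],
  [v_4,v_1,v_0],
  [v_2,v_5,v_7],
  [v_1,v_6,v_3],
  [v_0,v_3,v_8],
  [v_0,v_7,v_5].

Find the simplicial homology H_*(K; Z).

K has 9 vertices, 27 edges, 18 triangles.
rank ∂_0 = 0, rank ∂_1 = 8 ⇒ b_0 = 9 − 0 − 8 = 1; all invariant factors of ∂_1 are 1 so no torsion. So H_0 = Z.
rank ∂_1 = 8, rank ∂_2 = 17 ⇒ b_1 = 27 − 8 − 17 = 2; all invariant factors of ∂_2 are 1 so no torsion. So H_1 = Z^2.
rank ∂_2 = 17, rank ∂_3 = 0 ⇒ b_2 = 18 − 17 − 0 = 1. So H_2 = Z.

H_0 = Z,  H_1 = Z^2,  H_2 = Z.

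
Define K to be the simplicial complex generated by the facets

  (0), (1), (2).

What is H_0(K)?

Order the vertices as 0 < 1 < 2. Listing each simplex with vertices in this order, K has dimension 0 with simplices:

  0-simplices (3): [0], [1], [2]

so the chain groups are C_0 ≅ Z^3.

Computing H_k = (kernel of ∂_k) / (image of ∂_{k+1}):

  H_0: rank C_0 − rank ∂_1 = 3 − 0 = 3, and there is no ∂_1, so H_0 ≅ Z^3.

(K is a triangulation of a set of 3 points.)

H_0 = Z^3.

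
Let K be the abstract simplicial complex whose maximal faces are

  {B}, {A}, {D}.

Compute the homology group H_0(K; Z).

Order the vertices as A < B < D. Listing each simplex with vertices in this order, K has dimension 0 with simplices:

  0-simplices (3): A, B, D

so the chain groups are C_0 ≅ Z^3.

Reading off H_k = ker ∂_k / im ∂_{k+1}:

  H_0: rank C_0 − rank ∂_1 = 3 − 0 = 3, and there is no ∂_1, so H_0 ≅ Z^3.

(K is a triangulation of a set of 3 points.)

H_0 = Z^3.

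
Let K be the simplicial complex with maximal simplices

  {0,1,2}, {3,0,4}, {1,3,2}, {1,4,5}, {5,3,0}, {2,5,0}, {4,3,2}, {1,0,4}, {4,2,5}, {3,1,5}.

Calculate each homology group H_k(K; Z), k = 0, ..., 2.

Take the total order 0 < 1 < 2 < 3 < 4 < 5 on the vertex set. Then K (dimension 2) consists of the simplices:

  0-simplices (6): [0], [1], [2], [3], [4], [5]
  1-simplices (15): [0,1], [0,2], [0,3], [0,4], [0,5], [1,2], [1,3], [1,4], [1,5], [2,3], [2,4], [2,5], [3,4], [3,5], [4,5]
  2-simplices (10): [0,1,2], [0,1,4], [0,2,5], [0,3,4], [0,3,5], [1,2,3], [1,3,5], [1,4,5], [2,3,4], [2,4,5]

Hence C_0 ≅ Z^6, C_1 ≅ Z^15, C_2 ≅ Z^10.

∂_1: C_1 → C_0 is given by ∂[p,q] = [q] − [p].
The 6×15 boundary matrix has rank 5 and Smith normal form diag(1,1,1,1,1).

∂_2: C_2 → C_1 acts by ∂[p,q,r] = [q,r] − [p,r] + [p,q]. For instance
  ∂[0,1,4] = [1,4] − [0,4] + [0,1],
  ∂[1,3,5] = [3,5] − [1,5] + [1,3].
The resulting 15×10 matrix has rank 10, and its Smith normal form has invariant factors (1,1,1,1,1,1,1,1,1,2).

Reading off H_k = ker ∂_k / im ∂_{k+1}:

  H_0: rank C_0 − rank ∂_1 = 6 − 5 = 1, and the invariant factors of ∂_1 are all 1, so H_0 = Z.
  H_1: rank ker ∂_1 − rank ∂_2 = (15 − 5) − 10 = 0, and ∂_2 has invariant factor 2 > 1, so H_1 = Z/2.
  H_2: rank ker ∂_2 − rank ∂_3 = (10 − 10) − 0 = 0, and there is no ∂_3, so H_2 = 0.

H_0 ≅ Z,  H_1 ≅ Z/2,  H_2 = 0.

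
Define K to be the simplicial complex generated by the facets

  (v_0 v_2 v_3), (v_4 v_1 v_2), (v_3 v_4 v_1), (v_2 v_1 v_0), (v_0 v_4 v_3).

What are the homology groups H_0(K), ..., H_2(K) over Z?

H_0 = Z,  H_1 = Z,  H_2 = 0.

We work with the vertex ordering v_0 < v_1 < v_2 < v_3 < v_4. The simplices of K, each written with vertices in increasing order, are:

  0-simplices (5): [v_0], [v_1], [v_2], [v_3], [v_4]
  1-simplices (10): [v_0,v_1], [v_0,v_2], [v_0,v_3], [v_0,v_4], [v_1,v_2], [v_1,v_3], [v_1,v_4], [v_2,v_3], [v_2,v_4], [v_3,v_4]
  2-simplices (5): [v_0,v_1,v_2], [v_0,v_2,v_3], [v_0,v_3,v_4], [v_1,v_2,v_4], [v_1,v_3,v_4]

so the chain groups are C_0 ≅ Z^5, C_1 ≅ Z^10, C_2 ≅ Z^5.

Boundary ∂_1: C_1 → C_0 is given by ∂[p,q] = [q] − [p].
This gives a 5×10 integer matrix of rank 4; reducing to Smith normal form yields diagonal entries (1,1,1,1).

The boundary map ∂_2: C_2 → C_1 maps a triangle to the signed sum of its edges. For instance
  ∂[v_1,v_2,v_4] = [v_2,v_4] − [v_1,v_4] + [v_1,v_2],
  ∂[v_0,v_3,v_4] = [v_3,v_4] − [v_0,v_4] + [v_0,v_3].
The resulting 10×5 matrix has rank 5, and its Smith normal form has invariant factors (1,1,1,1,1).

Reading off H_k = ker ∂_k / im ∂_{k+1}:

  H_0: rank C_0 − rank ∂_1 = 5 − 4 = 1, and the invariant factors of ∂_1 are all 1, so H_0 ≅ Z.
  H_1: rank ker ∂_1 − rank ∂_2 = (10 − 4) − 5 = 1, and the invariant factors of ∂_2 are all 1, so H_1 ≅ Z.
  H_2: rank ker ∂_2 − rank ∂_3 = (5 − 5) − 0 = 0, and there is no ∂_3, so H_2 ≅ 0.

As a check, the Euler characteristic is 5 − 10 + 5 = 0, which agrees with 1 − 1 + 0 = 0.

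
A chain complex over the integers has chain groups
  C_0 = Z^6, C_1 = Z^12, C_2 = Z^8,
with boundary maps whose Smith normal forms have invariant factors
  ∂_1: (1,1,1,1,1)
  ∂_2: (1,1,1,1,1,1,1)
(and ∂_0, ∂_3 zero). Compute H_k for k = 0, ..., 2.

H_0: b_0 = 6 − 0 − 5 = 1; torsion from ∂_1 factors > 1: none. So H_0 = Z.
H_1: b_1 = 12 − 5 − 7 = 0; torsion from ∂_2 factors > 1: none. So H_1 = 0.
H_2: b_2 = 8 − 7 − 0 = 1; torsion from ∂_3 factors > 1: none. So H_2 = Z.

H_0 = Z,  H_1 = 0,  H_2 = Z.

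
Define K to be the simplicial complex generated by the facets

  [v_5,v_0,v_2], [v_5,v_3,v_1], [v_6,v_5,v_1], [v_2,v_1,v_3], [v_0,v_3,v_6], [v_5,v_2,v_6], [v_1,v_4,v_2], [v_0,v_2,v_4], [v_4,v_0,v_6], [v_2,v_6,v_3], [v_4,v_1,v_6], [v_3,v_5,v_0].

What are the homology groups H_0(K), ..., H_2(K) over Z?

H_0 = Z,  H_1 = Z/2Z,  H_2 = 0.

Fix the vertex order v_0 < v_1 < v_2 < v_3 < v_4 < v_5 < v_6 and write every simplex with vertices in increasing order. Then dim K = 2 and the simplices of K are:

  0-simplices (7): [v_0], [v_1], [v_2], [v_3], [v_4], [v_5], [v_6]
  1-simplices (18): (18 of them)
  2-simplices (12): (12 of them)

Hence C_0 ≅ Z^7, C_1 ≅ Z^18, C_2 ≅ Z^12.

∂_1: C_1 → C_0 sends each edge [p,q] (with p < q) to q − p. For instance
  ∂[v_4,v_6] = [v_6] − [v_4].
The resulting 7×18 matrix has rank 6, and its Smith normal form has invariant factors (1,1,1,1,1,1).

The boundary map ∂_2: C_2 → C_1 acts by ∂[p,q,r] = [q,r] − [p,r] + [p,q]. For instance
  ∂[v_0,v_3,v_5] = [v_3,v_5] − [v_0,v_5] + [v_0,v_3],
  ∂[v_0,v_2,v_4] = [v_2,v_4] − [v_0,v_4] + [v_0,v_2].
This gives a 18×12 integer matrix of rank 12; reducing to Smith normal form yields diagonal entries (1,1,1,1,1,1,1,1,1,1,1,2).

Reading off H_k = ker ∂_k / im ∂_{k+1}:

  H_0: rank C_0 − rank ∂_1 = 7 − 6 = 1, and the invariant factors of ∂_1 are all 1, so H_0 ≅ Z.
  H_1: rank ker ∂_1 − rank ∂_2 = (18 − 6) − 12 = 0, and ∂_2 has invariant factor 2 > 1, so H_1 ≅ Z/2Z.
  H_2: rank ker ∂_2 − rank ∂_3 = (12 − 12) − 0 = 0, and there is no ∂_3, so H_2 ≅ 0.

(K is a triangulation of the real projective plane RP^2.)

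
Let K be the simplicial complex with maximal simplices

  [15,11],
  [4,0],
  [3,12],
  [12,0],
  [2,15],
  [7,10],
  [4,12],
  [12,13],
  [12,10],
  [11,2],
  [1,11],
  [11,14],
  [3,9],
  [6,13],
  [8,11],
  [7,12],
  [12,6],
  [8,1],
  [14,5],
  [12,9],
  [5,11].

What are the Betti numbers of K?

b_0 = 2, b_1 = 7.

Take the total order 0 < 1 < 2 < 3 < 4 < 5 < 6 < 7 < 8 < 9 < 10 < 11 < 12 < 13 < 14 < 15 on the vertex set. Then K (dimension 1) consists of the simplices:

  0-simplices (16): [0], [1], [2], [3], [4], [5], [6], [7], [8], [9], [10], [11], [12], [13], [14], [15]
  1-simplices (21): (21 of them)

so the chain groups are C_0 ≅ Z^16, C_1 ≅ Z^21.

Boundary ∂_1: C_1 → C_0 is given by ∂[p,q] = [q] − [p]. For instance
  ∂[12,13] = [13] − [12].
This gives a 16×21 integer matrix of rank 14; reducing to Smith normal form yields diagonal entries (1,1,1,1,1,1,1,1,1,1,1,1,1,1).

Reading off H_k = ker ∂_k / im ∂_{k+1}:

  H_0: rank C_0 − rank ∂_1 = 16 − 14 = 2, and the invariant factors of ∂_1 are all 1, so H_0 ≅ Z^2.
  H_1: rank ker ∂_1 − rank ∂_2 = (21 − 14) − 0 = 7, and there is no ∂_2, so H_1 ≅ Z^7.

As a check, the Euler characteristic is 16 − 21 = -5, which agrees with 2 − 7 = -5.
(K is a triangulation of the disjoint union of a wedge of 3 circles and a wedge of 4 circles.)

Hence the Betti numbers are b_0 = 2, b_1 = 7.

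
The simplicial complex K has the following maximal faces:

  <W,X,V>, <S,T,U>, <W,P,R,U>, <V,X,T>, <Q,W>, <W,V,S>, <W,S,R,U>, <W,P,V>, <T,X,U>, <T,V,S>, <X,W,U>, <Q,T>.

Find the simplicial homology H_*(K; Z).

H_0 = Z,  H_1 = Z,  H_2 = Z,  H_3 = 0.

Fix the vertex order P < Q < R < S < T < U < V < W < X and write every simplex with vertices in increasing order. Then dim K = 3 and the simplices of K are:

  0-simplices (9): P, Q, R, S, T, U, V, W, X
  1-simplices (21): PR, PU, PV, PW, QT, QW, RS, RU, RW, ST, SU, SV, SW, TU, TV, TX, UW, UX, VW, VX, WX
  2-simplices (15): PRU, PRW, PUW, PVW, RSU, RSW, RUW, STU, STV, SUW, SVW, TUX, TVX, UWX, VWX
  3-simplices (2): PRUW, RSUW

Hence C_0 ≅ Z^9, C_1 ≅ Z^21, C_2 ≅ Z^15, C_3 ≅ Z^2.

∂_1: C_1 → C_0 is given by ∂[p,q] = [q] − [p].
As a 9×21 matrix over Z this has rank 8, with invariant factors (1,1,1,1,1,1,1,1).

The boundary map ∂_2: C_2 → C_1 sends each 2-simplex [p,q,r] to [q,r] − [p,r] + [p,q]. For instance
  ∂RSW = SW − RW + RS,
  ∂SUW = UW − SW + SU.
As a 21×15 matrix over Z this has rank 12, with invariant factors (1,1,1,1,1,1,1,1,1,1,1,1).

Boundary ∂_3: C_3 → C_2 sends each 3-simplex σ to the alternating sum Σ_i (−1)^i (σ with its i-th vertex removed). For instance
  ∂PRUW = RUW − PUW + PRW − PRU,
  ∂RSUW = SUW − RUW + RSW − RSU.
As a 15×2 matrix over Z this has rank 2, with invariant factors (1,1).

Now H_k = ker ∂_k / im ∂_{k+1}, so:

  H_0: rank C_0 − rank ∂_1 = 9 − 8 = 1, and the invariant factors of ∂_1 are all 1, so H_0 = Z.
  H_1: rank ker ∂_1 − rank ∂_2 = (21 − 8) − 12 = 1, and the invariant factors of ∂_2 are all 1, so H_1 = Z.
  H_2: rank ker ∂_2 − rank ∂_3 = (15 − 12) − 2 = 1, and the invariant factors of ∂_3 are all 1, so H_2 = Z.
  H_3: rank ker ∂_3 − rank ∂_4 = (2 − 2) − 0 = 0, and there is no ∂_4, so H_3 = 0.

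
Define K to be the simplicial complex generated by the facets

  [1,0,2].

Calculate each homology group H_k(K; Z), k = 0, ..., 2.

Order the vertices as 0 < 1 < 2. Listing each simplex with vertices in this order, K has dimension 2 with simplices:

  0-simplices (3): [0], [1], [2]
  1-simplices (3): [0,1], [0,2], [1,2]
  2-simplices (1): [0,1,2]

giving chain groups C_0 ≅ Z^3, C_1 ≅ Z^3, C_2 ≅ Z^1.

Boundary ∂_1: C_1 → C_0 maps an edge to its endpoints' difference, ∂[p,q] = q − p.
This gives a 3×3 integer matrix of rank 2; reducing to Smith normal form yields diagonal entries (1,1).

The boundary map ∂_2: C_2 → C_1 maps a triangle to the signed sum of its edges. For instance
  ∂[0,1,2] = [1,2] − [0,2] + [0,1].
As a 3×1 matrix over Z this has rank 1, with invariant factors (1).

Computing H_k = (kernel of ∂_k) / (image of ∂_{k+1}):

  H_0: rank C_0 − rank ∂_1 = 3 − 2 = 1, and the invariant factors of ∂_1 are all 1, so H_0 ≅ Z.
  H_1: rank ker ∂_1 − rank ∂_2 = (3 − 2) − 1 = 0, and the invariant factors of ∂_2 are all 1, so H_1 ≅ 0.
  H_2: rank ker ∂_2 − rank ∂_3 = (1 − 1) − 0 = 0, and there is no ∂_3, so H_2 ≅ 0.

H_0 ≅ Z,  H_1 = 0,  H_2 = 0.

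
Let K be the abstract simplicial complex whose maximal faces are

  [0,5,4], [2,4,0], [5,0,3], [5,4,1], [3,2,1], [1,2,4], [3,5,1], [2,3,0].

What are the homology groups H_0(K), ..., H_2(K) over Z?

We work with the vertex ordering 0 < 1 < 2 < 3 < 4 < 5. The simplices of K, each written with vertices in increasing order, are:

  0-simplices (6): [0], [1], [2], [3], [4], [5]
  1-simplices (12): [0,2], [0,3], [0,4], [0,5], [1,2], [1,3], [1,4], [1,5], [2,3], [2,4], [3,5], [4,5]
  2-simplices (8): [0,2,3], [0,2,4], [0,3,5], [0,4,5], [1,2,3], [1,2,4], [1,3,5], [1,4,5]

giving chain groups C_0 ≅ Z^6, C_1 ≅ Z^12, C_2 ≅ Z^8.

∂_1: C_1 → C_0 sends each edge [p,q] (with p < q) to q − p.
As a 6×12 matrix over Z this has rank 5, with invariant factors (1,1,1,1,1).

Boundary ∂_2: C_2 → C_1 maps a triangle to the signed sum of its edges. For instance
  ∂[0,2,3] = [2,3] − [0,3] + [0,2],
  ∂[1,3,5] = [3,5] − [1,5] + [1,3].
The 12×8 boundary matrix has rank 7 and Smith normal form diag(1,1,1,1,1,1,1).

Now H_k = ker ∂_k / im ∂_{k+1}, so:

  H_0: rank C_0 − rank ∂_1 = 6 − 5 = 1, and the invariant factors of ∂_1 are all 1, so H_0 = Z.
  H_1: rank ker ∂_1 − rank ∂_2 = (12 − 5) − 7 = 0, and the invariant factors of ∂_2 are all 1, so H_1 = 0.
  H_2: rank ker ∂_2 − rank ∂_3 = (8 − 7) − 0 = 1, and there is no ∂_3, so H_2 = Z.

H_0 = Z,  H_1 = 0,  H_2 = Z.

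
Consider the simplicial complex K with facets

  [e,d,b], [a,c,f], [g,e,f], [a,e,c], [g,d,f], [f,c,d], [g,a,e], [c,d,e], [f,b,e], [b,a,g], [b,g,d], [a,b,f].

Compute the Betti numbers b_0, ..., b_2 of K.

K has 7 vertices, 18 edges, 12 triangles.
rank ∂_0 = 0, rank ∂_1 = 6 ⇒ b_0 = 7 − 0 − 6 = 1; all invariant factors of ∂_1 are 1 so no torsion. So H_0 = Z.
rank ∂_1 = 6, rank ∂_2 = 12 ⇒ b_1 = 18 − 6 − 12 = 0; ∂_2 has invariant factor(s) [2] giving torsion. So H_1 = Z/2Z.
rank ∂_2 = 12, rank ∂_3 = 0 ⇒ b_2 = 12 − 12 − 0 = 0. So H_2 = 0.

b_0 = 1, b_1 = 0, b_2 = 0.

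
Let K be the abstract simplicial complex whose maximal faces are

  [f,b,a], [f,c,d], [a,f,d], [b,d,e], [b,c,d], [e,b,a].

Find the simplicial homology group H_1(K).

H_1 ≅ Z.

Fix the vertex order a < b < c < d < e < f and write every simplex with vertices in increasing order. Then dim K = 2 and the simplices of K are:

  0-simplices (6): a, b, c, d, e, f
  1-simplices (12): ab, ad, ae, af, bc, bd, be, bf, cd, cf, de, df
  2-simplices (6): abe, abf, adf, bcd, bde, cdf

Hence C_0 ≅ Z^6, C_1 ≅ Z^12, C_2 ≅ Z^6.

The boundary map ∂_1: C_1 → C_0 maps an edge to its endpoints' difference, ∂[p,q] = q − p.
As a 6×12 matrix over Z this has rank 5, with invariant factors (1,1,1,1,1).

Boundary ∂_2: C_2 → C_1 maps a triangle to the signed sum of its edges. For instance
  ∂abf = bf − af + ab,
  ∂adf = df − af + ad.
As a 12×6 matrix over Z this has rank 6, with invariant factors (1,1,1,1,1,1).

From H_k ≅ ker(∂_k) / im(∂_{k+1}) we obtain:

  H_1: rank ker ∂_1 − rank ∂_2 = (12 − 5) − 6 = 1, and the invariant factors of ∂_2 are all 1, so H_1 = Z.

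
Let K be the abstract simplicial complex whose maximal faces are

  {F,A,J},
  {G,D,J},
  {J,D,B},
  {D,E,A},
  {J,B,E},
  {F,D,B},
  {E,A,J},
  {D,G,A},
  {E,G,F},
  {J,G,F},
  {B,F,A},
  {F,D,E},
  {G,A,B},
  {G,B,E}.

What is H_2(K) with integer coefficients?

H_2 = Z.

Order the vertices as A < B < D < E < F < G < J. Listing each simplex with vertices in this order, K has dimension 2 with simplices:

  0-simplices (7): A, B, D, E, F, G, J
  1-simplices (21): AB, AD, AE, AF, AG, AJ, BD, BE, BF, BG, BJ, DE, DF, DG, DJ, EF, EG, EJ, FG, FJ, GJ
  2-simplices (14): ABF, ABG, ADE, ADG, AEJ, AFJ, BDF, BDJ, BEG, BEJ, DEF, DGJ, EFG, FGJ

so the chain groups are C_0 ≅ Z^7, C_1 ≅ Z^21, C_2 ≅ Z^14.

The boundary map ∂_1: C_1 → C_0 maps an edge to its endpoints' difference, ∂[p,q] = q − p. For instance
  ∂BG = G − B.
As a 7×21 matrix over Z this has rank 6, with invariant factors (1,1,1,1,1,1).

Boundary ∂_2: C_2 → C_1 acts by ∂[p,q,r] = [q,r] − [p,r] + [p,q]. For instance
  ∂BDJ = DJ − BJ + BD,
  ∂ABF = BF − AF + AB.
The 21×14 boundary matrix has rank 13 and Smith normal form diag(1,1,1,1,1,1,1,1,1,1,1,1,1).

From H_k ≅ ker(∂_k) / im(∂_{k+1}) we obtain:

  H_2: rank ker ∂_2 − rank ∂_3 = (14 − 13) − 0 = 1, and there is no ∂_3, so H_2 ≅ Z.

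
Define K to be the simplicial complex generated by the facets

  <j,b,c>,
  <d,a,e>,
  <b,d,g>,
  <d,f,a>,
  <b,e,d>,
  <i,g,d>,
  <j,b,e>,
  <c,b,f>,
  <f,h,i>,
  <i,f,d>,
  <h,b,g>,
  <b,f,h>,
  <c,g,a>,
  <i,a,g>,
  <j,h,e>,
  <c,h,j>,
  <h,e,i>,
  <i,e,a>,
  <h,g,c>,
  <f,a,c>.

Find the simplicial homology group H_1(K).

Fix the vertex order a < b < c < d < e < f < g < h < i < j and write every simplex with vertices in increasing order. Then dim K = 2 and the simplices of K are:

  0-simplices (10): a, b, c, d, e, f, g, h, i, j
  1-simplices (30): ac, ad, ae, af, ag, ai, bc, bd, be, bf, bg, bh, bj, cf, cg, ch, cj, de, df, dg, di, eh, ei, ej, fh, fi, gh, gi, hi, hj
  2-simplices (20): acf, acg, ade, adf, aei, agi, bcf, bcj, bde, bdg, bej, bfh, bgh, cgh, chj, dfi, dgi, ehi, ehj, fhi

Hence C_0 ≅ Z^10, C_1 ≅ Z^30, C_2 ≅ Z^20.

∂_1: C_1 → C_0 is given by ∂[p,q] = [q] − [p]. For instance
  ∂ad = d − a.
The resulting 10×30 matrix has rank 9, and its Smith normal form has invariant factors (1,1,1,1,1,1,1,1,1).

The boundary map ∂_2: C_2 → C_1 maps a triangle to the signed sum of its edges. For instance
  ∂dfi = fi − di + df,
  ∂bdg = dg − bg + bd.
The resulting 30×20 matrix has rank 20, and its Smith normal form has invariant factors (1,1,1,1,1,1,1,1,1,1,1,1,1,1,1,1,1,1,1,2).

Computing H_k = (kernel of ∂_k) / (image of ∂_{k+1}):

  H_1: rank ker ∂_1 − rank ∂_2 = (30 − 9) − 20 = 1, and ∂_2 has invariant factor 2 > 1, so H_1 ≅ Z ⊕ Z/2.

(K is a triangulation of the Klein bottle.)

H_1 = Z ⊕ Z/2.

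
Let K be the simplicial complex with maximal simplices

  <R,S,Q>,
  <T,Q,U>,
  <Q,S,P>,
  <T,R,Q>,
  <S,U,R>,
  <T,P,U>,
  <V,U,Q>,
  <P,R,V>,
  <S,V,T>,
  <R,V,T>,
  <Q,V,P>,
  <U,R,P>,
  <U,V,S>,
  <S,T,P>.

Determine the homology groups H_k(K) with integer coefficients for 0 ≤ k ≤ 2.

Order the vertices as P < Q < R < S < T < U < V. Listing each simplex with vertices in this order, K has dimension 2 with simplices:

  0-simplices (7): P, Q, R, S, T, U, V
  1-simplices (21): PQ, PR, PS, PT, PU, PV, QR, QS, QT, QU, QV, RS, RT, RU, RV, ST, SU, SV, TU, TV, UV
  2-simplices (14): PQS, PQV, PRU, PRV, PST, PTU, QRS, QRT, QTU, QUV, RSU, RTV, STV, SUV

Hence C_0 ≅ Z^7, C_1 ≅ Z^21, C_2 ≅ Z^14.

Boundary ∂_1: C_1 → C_0 maps an edge to its endpoints' difference, ∂[p,q] = q − p.
The 7×21 boundary matrix has rank 6 and Smith normal form diag(1,1,1,1,1,1).

∂_2: C_2 → C_1 sends each 2-simplex [p,q,r] to [q,r] − [p,r] + [p,q]. For instance
  ∂PQV = QV − PV + PQ,
  ∂QUV = UV − QV + QU.
The 21×14 boundary matrix has rank 13 and Smith normal form diag(1,1,1,1,1,1,1,1,1,1,1,1,1).

From H_k ≅ ker(∂_k) / im(∂_{k+1}) we obtain:

  H_0: rank C_0 − rank ∂_1 = 7 − 6 = 1, and the invariant factors of ∂_1 are all 1, so H_0 = Z.
  H_1: rank ker ∂_1 − rank ∂_2 = (21 − 6) − 13 = 2, and the invariant factors of ∂_2 are all 1, so H_1 = Z^2.
  H_2: rank ker ∂_2 − rank ∂_3 = (14 − 13) − 0 = 1, and there is no ∂_3, so H_2 = Z.

As a check, the Euler characteristic is 7 − 21 + 14 = 0, which agrees with 1 − 2 + 1 = 0.
(K is a triangulation of the torus T^2.)

H_0 ≅ Z,  H_1 ≅ Z^2,  H_2 ≅ Z.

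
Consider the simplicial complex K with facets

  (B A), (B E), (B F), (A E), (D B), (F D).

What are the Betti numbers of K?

b_0 = 1, b_1 = 2.

Take the total order A < B < D < E < F on the vertex set. Then K (dimension 1) consists of the simplices:

  0-simplices (5): A, B, D, E, F
  1-simplices (6): AB, AE, BD, BE, BF, DF

so the chain groups are C_0 ≅ Z^5, C_1 ≅ Z^6.

∂_1: C_1 → C_0 maps an edge to its endpoints' difference, ∂[p,q] = q − p.
This gives a 5×6 integer matrix of rank 4; reducing to Smith normal form yields diagonal entries (1,1,1,1).

Computing H_k = (kernel of ∂_k) / (image of ∂_{k+1}):

  H_0: rank C_0 − rank ∂_1 = 5 − 4 = 1, and the invariant factors of ∂_1 are all 1, so H_0 = Z.
  H_1: rank ker ∂_1 − rank ∂_2 = (6 − 4) − 0 = 2, and there is no ∂_2, so H_1 = Z^2.

Hence the Betti numbers are b_0 = 1, b_1 = 2.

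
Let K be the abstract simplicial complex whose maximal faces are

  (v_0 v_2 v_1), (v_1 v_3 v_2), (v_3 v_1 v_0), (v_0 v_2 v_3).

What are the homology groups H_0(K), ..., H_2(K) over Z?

K has 4 vertices, 6 edges, 4 triangles.
rank ∂_0 = 0, rank ∂_1 = 3 ⇒ b_0 = 4 − 0 − 3 = 1; all invariant factors of ∂_1 are 1 so no torsion. So H_0 ≅ Z.
rank ∂_1 = 3, rank ∂_2 = 3 ⇒ b_1 = 6 − 3 − 3 = 0; all invariant factors of ∂_2 are 1 so no torsion. So H_1 ≅ 0.
rank ∂_2 = 3, rank ∂_3 = 0 ⇒ b_2 = 4 − 3 − 0 = 1. So H_2 ≅ Z.

H_0 = Z,  H_1 = 0,  H_2 = Z.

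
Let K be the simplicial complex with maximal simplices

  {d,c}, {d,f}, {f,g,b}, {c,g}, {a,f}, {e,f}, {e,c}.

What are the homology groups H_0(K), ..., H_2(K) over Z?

Fix the vertex order a < b < c < d < e < f < g and write every simplex with vertices in increasing order. Then dim K = 2 and the simplices of K are:

  0-simplices (7): a, b, c, d, e, f, g
  1-simplices (9): af, bf, bg, cd, ce, cg, df, ef, fg
  2-simplices (1): bfg

Hence C_0 ≅ Z^7, C_1 ≅ Z^9, C_2 ≅ Z^1.

∂_1: C_1 → C_0 sends each edge [p,q] (with p < q) to q − p. For instance
  ∂bf = f − b.
The 7×9 boundary matrix has rank 6 and Smith normal form diag(1,1,1,1,1,1).

∂_2: C_2 → C_1 maps a triangle to the signed sum of its edges. For instance
  ∂bfg = fg − bg + bf.
The resulting 9×1 matrix has rank 1, and its Smith normal form has invariant factors (1).

Now H_k = ker ∂_k / im ∂_{k+1}, so:

  H_0: rank C_0 − rank ∂_1 = 7 − 6 = 1, and the invariant factors of ∂_1 are all 1, so H_0 ≅ Z.
  H_1: rank ker ∂_1 − rank ∂_2 = (9 − 6) − 1 = 2, and the invariant factors of ∂_2 are all 1, so H_1 ≅ Z^2.
  H_2: rank ker ∂_2 − rank ∂_3 = (1 − 1) − 0 = 0, and there is no ∂_3, so H_2 ≅ 0.

H_0 ≅ Z,  H_1 ≅ Z^2,  H_2 = 0.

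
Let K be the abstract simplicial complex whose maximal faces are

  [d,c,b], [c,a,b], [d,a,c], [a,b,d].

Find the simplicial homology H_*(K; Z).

K has 4 vertices, 6 edges, 4 triangles.
rank ∂_0 = 0, rank ∂_1 = 3 ⇒ b_0 = 4 − 0 − 3 = 1; all invariant factors of ∂_1 are 1 so no torsion. So H_0 = Z.
rank ∂_1 = 3, rank ∂_2 = 3 ⇒ b_1 = 6 − 3 − 3 = 0; all invariant factors of ∂_2 are 1 so no torsion. So H_1 = 0.
rank ∂_2 = 3, rank ∂_3 = 0 ⇒ b_2 = 4 − 3 − 0 = 1. So H_2 = Z.

H_0 ≅ Z,  H_1 = 0,  H_2 ≅ Z.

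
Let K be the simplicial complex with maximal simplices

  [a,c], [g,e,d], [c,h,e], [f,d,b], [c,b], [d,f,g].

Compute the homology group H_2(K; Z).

Order the vertices as a < b < c < d < e < f < g < h. Listing each simplex with vertices in this order, K has dimension 2 with simplices:

  0-simplices (8): a, b, c, d, e, f, g, h
  1-simplices (12): ac, bc, bd, bf, ce, ch, de, df, dg, eg, eh, fg
  2-simplices (4): bdf, ceh, deg, dfg

giving chain groups C_0 ≅ Z^8, C_1 ≅ Z^12, C_2 ≅ Z^4.

Boundary ∂_1: C_1 → C_0 maps an edge to its endpoints' difference, ∂[p,q] = q − p. For instance
  ∂bd = d − b.
The resulting 8×12 matrix has rank 7, and its Smith normal form has invariant factors (1,1,1,1,1,1,1).

∂_2: C_2 → C_1 sends each 2-simplex [p,q,r] to [q,r] − [p,r] + [p,q]. For instance
  ∂ceh = eh − ch + ce,
  ∂bdf = df − bf + bd.
As a 12×4 matrix over Z this has rank 4, with invariant factors (1,1,1,1).

Computing H_k = (kernel of ∂_k) / (image of ∂_{k+1}):

  H_2: rank ker ∂_2 − rank ∂_3 = (4 − 4) − 0 = 0, and there is no ∂_3, so H_2 ≅ 0.

H_2 ≅ 0.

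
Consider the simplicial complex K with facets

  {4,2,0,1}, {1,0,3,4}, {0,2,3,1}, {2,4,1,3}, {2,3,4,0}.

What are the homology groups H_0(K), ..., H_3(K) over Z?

Take the total order 0 < 1 < 2 < 3 < 4 on the vertex set. Then K (dimension 3) consists of the simplices:

  0-simplices (5): [0], [1], [2], [3], [4]
  1-simplices (10): [0,1], [0,2], [0,3], [0,4], [1,2], [1,3], [1,4], [2,3], [2,4], [3,4]
  2-simplices (10): [0,1,2], [0,1,3], [0,1,4], [0,2,3], [0,2,4], [0,3,4], [1,2,3], [1,2,4], [1,3,4], [2,3,4]
  3-simplices (5): [0,1,2,3], [0,1,2,4], [0,1,3,4], [0,2,3,4], [1,2,3,4]

giving chain groups C_0 ≅ Z^5, C_1 ≅ Z^10, C_2 ≅ Z^10, C_3 ≅ Z^5.

Boundary ∂_1: C_1 → C_0 maps an edge to its endpoints' difference, ∂[p,q] = q − p. For instance
  ∂[2,3] = [3] − [2].
As a 5×10 matrix over Z this has rank 4, with invariant factors (1,1,1,1).

Boundary ∂_2: C_2 → C_1 maps a triangle to the signed sum of its edges. For instance
  ∂[1,3,4] = [3,4] − [1,4] + [1,3],
  ∂[0,3,4] = [3,4] − [0,4] + [0,3].
The resulting 10×10 matrix has rank 6, and its Smith normal form has invariant factors (1,1,1,1,1,1).

∂_3: C_3 → C_2 sends each 3-simplex σ to the alternating sum Σ_i (−1)^i (σ with its i-th vertex removed). For instance
  ∂[0,1,3,4] = [1,3,4] − [0,3,4] + [0,1,4] − [0,1,3],
  ∂[0,1,2,3] = [1,2,3] − [0,2,3] + [0,1,3] − [0,1,2].
The resulting 10×5 matrix has rank 4, and its Smith normal form has invariant factors (1,1,1,1).

Reading off H_k = ker ∂_k / im ∂_{k+1}:

  H_0: rank C_0 − rank ∂_1 = 5 − 4 = 1, and the invariant factors of ∂_1 are all 1, so H_0 ≅ Z.
  H_1: rank ker ∂_1 − rank ∂_2 = (10 − 4) − 6 = 0, and the invariant factors of ∂_2 are all 1, so H_1 ≅ 0.
  H_2: rank ker ∂_2 − rank ∂_3 = (10 − 6) − 4 = 0, and the invariant factors of ∂_3 are all 1, so H_2 ≅ 0.
  H_3: rank ker ∂_3 − rank ∂_4 = (5 − 4) − 0 = 1, and there is no ∂_4, so H_3 ≅ Z.

H_0 ≅ Z,  H_1 = 0,  H_2 = 0,  H_3 ≅ Z.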